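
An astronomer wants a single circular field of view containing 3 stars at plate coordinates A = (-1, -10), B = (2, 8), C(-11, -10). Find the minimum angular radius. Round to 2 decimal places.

11.10

Side lengths²: AB² = 333, AC² = 100, BC² = 493.
Since BC² = 493 ≥ 333 + 100 = 433, the angle opposite BC is not acute, so the smallest enclosing circle has BC as diameter.
Centre = midpoint of BC = (-4.5, -1), r² = 493/4 = 123.25.
r = √(123.25) ≈ 11.10.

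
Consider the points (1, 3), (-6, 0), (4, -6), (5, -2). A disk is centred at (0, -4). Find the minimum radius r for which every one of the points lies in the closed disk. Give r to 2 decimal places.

The required radius is the distance from (0, -4) to the farthest point.
Squared distances: 50, 52, 20, 29.
Maximum is 52, attained at (-6, 0).
r = √52 ≈ 7.21.

7.21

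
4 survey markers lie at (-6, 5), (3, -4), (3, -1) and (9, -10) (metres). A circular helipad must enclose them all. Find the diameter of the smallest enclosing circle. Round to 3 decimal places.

A smallest enclosing disk is always determined by at most three of the input points on its boundary.
The farthest pair is (-6, 5)–(9, -10) with squared distance 450. The circle on this segment as diameter has centre (1.5, -2.5) and r² = 450/4 = 112.5.
Check (3, -4): distance² to centre = 4.5 ≤ 112.5, so it lies inside.
All remaining points lie in this disk, and no smaller disk contains both endpoints, so this is the minimum enclosing circle.
Diameter = 2r = 2√(112.5) ≈ 21.213.

21.213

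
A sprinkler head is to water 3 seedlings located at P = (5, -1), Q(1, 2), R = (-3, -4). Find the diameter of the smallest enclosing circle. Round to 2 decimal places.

8.56

Side lengths²: PQ² = 25, PR² = 73, QR² = 52.
Since PR² = 73 < 52 + 25 = 77, the triangle is acute, so the smallest enclosing circle is the circumcircle.
Circumcentre = (11/12, -41/18), r² = 23725/1296.
Diameter = 2r = 2√(23725/1296) ≈ 8.56.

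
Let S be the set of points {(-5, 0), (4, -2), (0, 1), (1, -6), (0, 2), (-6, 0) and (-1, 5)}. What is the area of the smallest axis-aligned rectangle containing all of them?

x ranges over [-6, 4], width 10.
y ranges over [-6, 5], height 11.
Area = 10 × 11 = 110.

110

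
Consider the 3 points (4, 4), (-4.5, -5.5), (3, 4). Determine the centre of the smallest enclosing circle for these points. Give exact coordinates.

(-0.25, -0.75)

Call the three points A, B, C in the order given.
Side lengths²: AB² = 162.5, AC² = 1, BC² = 146.5.
Since AB² = 162.5 ≥ 146.5 + 1 = 147.5, the angle opposite AB is not acute, so the smallest enclosing circle has AB as diameter.
Centre = midpoint of AB = (-0.25, -0.75), r² = 162.5/4 = 40.625.
Centre = (-0.25, -0.75).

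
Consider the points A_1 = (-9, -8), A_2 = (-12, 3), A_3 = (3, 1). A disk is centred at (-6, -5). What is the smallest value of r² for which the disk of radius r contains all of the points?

The required radius is the distance from (-6, -5) to the farthest point.
Squared distances: 18, 100, 117.
Maximum is 117, attained at A_3.

117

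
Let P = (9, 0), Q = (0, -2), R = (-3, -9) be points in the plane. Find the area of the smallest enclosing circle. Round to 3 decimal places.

176.715

Side lengths²: PQ² = 85, PR² = 225, QR² = 58.
Since PR² = 225 ≥ 85 + 58 = 143, the angle opposite PR is not acute, so the smallest enclosing circle has PR as diameter.
Centre = midpoint of PR = (3, -4.5), r² = 225/4 = 56.25.
Area = π·r² = π·56.25 ≈ 176.715.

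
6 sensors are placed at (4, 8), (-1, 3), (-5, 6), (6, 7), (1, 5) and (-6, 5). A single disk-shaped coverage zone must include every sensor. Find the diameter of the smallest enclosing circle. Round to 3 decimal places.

A smallest enclosing disk is always determined by at most three of the input points on its boundary.
The farthest pair is (6, 7)–(-6, 5) with squared distance 148. The circle on this segment as diameter has centre (0, 6) and r² = 148/4 = 37.
Check (4, 8): distance² to centre = 20 ≤ 37, so it lies inside.
All remaining points lie in this disk, and no smaller disk contains both endpoints, so this is the minimum enclosing circle.
Diameter = 2r = 2√37 ≈ 12.166.

12.166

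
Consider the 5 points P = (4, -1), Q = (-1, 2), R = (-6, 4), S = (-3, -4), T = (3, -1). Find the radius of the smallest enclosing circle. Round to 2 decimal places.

5.60

The minimum enclosing circle of a finite set is fixed by two of the points (as a diameter) or three (as a circumcircle).
The minimum enclosing circle is determined by three boundary points: P, R, S.
Their circumcentre is (-29/26, 33/26) with r² = 10585/338.
The farthest remaining point T is at distance² 7465/338 ≤ 10585/338.
r = √(10585/338) ≈ 5.60.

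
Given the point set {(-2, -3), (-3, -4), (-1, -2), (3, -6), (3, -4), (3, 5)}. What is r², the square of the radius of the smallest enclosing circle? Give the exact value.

By Welzl's lemma the MEC is supported by two points (diametrically opposite) or three points (on a circumcircle).
The minimum enclosing circle is determined by three boundary points: (-3, -4), (3, -6), (3, 5).
Their circumcentre is (1.5, -0.5) with r² = 32.5.
The farthest remaining point (-2, -3) is at distance² 18.5 ≤ 32.5.

32.5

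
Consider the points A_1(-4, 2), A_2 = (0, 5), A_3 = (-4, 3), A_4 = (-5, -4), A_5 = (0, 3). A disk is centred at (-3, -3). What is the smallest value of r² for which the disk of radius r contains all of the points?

73

The required radius is the distance from (-3, -3) to the farthest point.
Squared distances: 26, 73, 37, 5, 45.
Maximum is 73, attained at A_2.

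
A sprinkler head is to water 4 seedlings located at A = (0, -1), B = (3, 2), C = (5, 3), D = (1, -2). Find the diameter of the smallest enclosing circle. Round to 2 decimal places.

The minimum enclosing circle is determined by three boundary points: A, C, D.
Their circumcentre is (49/18, 13/18) with r² = 1681/162.
The farthest remaining point B is at distance² 277/162 ≤ 1681/162.
Diameter = 2r = 2√(1681/162) ≈ 6.44.

6.44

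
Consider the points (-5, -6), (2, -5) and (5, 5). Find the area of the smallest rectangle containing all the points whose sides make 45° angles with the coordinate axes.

In coordinates u = x + y, v = x − y the rectangle is axis-aligned; the map (x,y)→(u,v) scales areas by 2.
u-values: -11, -3, 10; range = 10 − (-11) = 21.
v-values: 1, 7, 0; range = 7 − 0 = 7.
Area = (21 × 7) / 2 = 73.5.

73.5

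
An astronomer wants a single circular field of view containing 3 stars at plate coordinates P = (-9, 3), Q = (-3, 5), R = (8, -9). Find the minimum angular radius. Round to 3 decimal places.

10.404

Side lengths²: PQ² = 40, PR² = 433, QR² = 317.
Since PR² = 433 ≥ 317 + 40 = 357, the angle opposite PR is not acute, so the smallest enclosing circle has PR as diameter.
Centre = midpoint of PR = (-0.5, -3), r² = 433/4 = 108.25.
r = √(108.25) ≈ 10.404.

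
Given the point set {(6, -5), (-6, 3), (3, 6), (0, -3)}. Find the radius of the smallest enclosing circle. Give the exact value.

65/9

The minimum enclosing circle is determined by three boundary points: (6, -5), (-6, 3), (3, 6).
Their circumcentre is (2/9, -2/3) with r² = 4225/81.
The farthest remaining point (0, -3) is at distance² 445/81 ≤ 4225/81.
r = √(4225/81) = 65/9.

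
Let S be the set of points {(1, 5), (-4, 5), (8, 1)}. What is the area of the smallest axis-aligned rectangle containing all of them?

x ranges over [-4, 8], width 12.
y ranges over [1, 5], height 4.
Area = 12 × 4 = 48.

48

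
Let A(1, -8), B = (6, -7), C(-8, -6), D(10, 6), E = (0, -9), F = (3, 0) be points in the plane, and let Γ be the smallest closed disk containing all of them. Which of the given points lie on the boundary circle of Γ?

C, D

The minimum enclosing circle of a finite set is fixed by two of the points (as a diameter) or three (as a circumcircle).
The farthest pair is C–D with squared distance 468. The circle on this segment as diameter has centre (1, 0) and r² = 468/4 = 117.
Check A: distance² to centre = 64 ≤ 117, so it lies inside.
All remaining points lie in this disk, and no smaller disk contains both endpoints, so this is the minimum enclosing circle.
The points at distance exactly r from the centre are C, D — 2 points.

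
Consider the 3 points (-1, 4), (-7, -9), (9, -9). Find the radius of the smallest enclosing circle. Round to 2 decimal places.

9.03

Call the three points A, B, C in the order given.
Side lengths²: AB² = 205, AC² = 269, BC² = 256.
Since AC² = 269 < 256 + 205 = 461, the triangle is acute, so the smallest enclosing circle is the circumcircle.
Circumcentre = (1, -125/26), r² = 55145/676.
r = √(55145/676) ≈ 9.03.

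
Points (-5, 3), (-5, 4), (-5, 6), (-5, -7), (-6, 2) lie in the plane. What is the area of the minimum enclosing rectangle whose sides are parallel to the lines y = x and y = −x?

In coordinates u = x + y, v = x − y the rectangle is axis-aligned; the map (x,y)→(u,v) scales areas by 2.
u-values: -2, -1, 1, -12, -4; range = 1 − (-12) = 13.
v-values: -8, -9, -11, 2, -8; range = 2 − (-11) = 13.
Area = (13 × 13) / 2 = 84.5.

84.5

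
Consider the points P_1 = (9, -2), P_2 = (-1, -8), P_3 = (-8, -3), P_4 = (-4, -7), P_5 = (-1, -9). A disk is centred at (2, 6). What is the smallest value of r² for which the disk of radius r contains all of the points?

234

The required radius is the distance from (2, 6) to the farthest point.
Squared distances: 113, 205, 181, 205, 234.
Maximum is 234, attained at P_5.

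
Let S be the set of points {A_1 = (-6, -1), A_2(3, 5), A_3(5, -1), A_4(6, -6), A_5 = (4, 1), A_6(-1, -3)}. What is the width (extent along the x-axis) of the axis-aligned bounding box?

max x = 6, min x = -6, so width = 12.

12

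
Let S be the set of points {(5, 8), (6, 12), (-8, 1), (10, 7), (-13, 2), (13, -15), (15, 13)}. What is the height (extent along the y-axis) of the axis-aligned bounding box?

28

max y = 13, min y = -15, so height = 28.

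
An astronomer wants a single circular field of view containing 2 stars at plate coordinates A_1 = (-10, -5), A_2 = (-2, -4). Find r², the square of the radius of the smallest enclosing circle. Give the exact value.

16.25

The smallest circle enclosing two points has them as diameter endpoints.
Centre = midpoint = (-6, -4.5); r² = |A_1A_2|²/4 = 65/4 = 16.25.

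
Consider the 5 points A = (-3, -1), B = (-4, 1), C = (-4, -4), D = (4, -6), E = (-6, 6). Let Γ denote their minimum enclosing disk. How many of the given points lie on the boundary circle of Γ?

The minimum enclosing circle of a finite set is fixed by two of the points (as a diameter) or three (as a circumcircle).
The farthest pair is D–E with squared distance 244. The circle on this segment as diameter has centre (-1, 0) and r² = 244/4 = 61.
Check A: distance² to centre = 5 ≤ 61, so it lies inside.
All remaining points lie in this disk, and no smaller disk contains both endpoints, so this is the minimum enclosing circle.
The points at distance exactly r from the centre are D, E — 2 points.

2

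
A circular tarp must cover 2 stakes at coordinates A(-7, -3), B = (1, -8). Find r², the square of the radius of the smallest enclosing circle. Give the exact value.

22.25

The smallest circle enclosing two points has them as diameter endpoints.
Centre = midpoint = (-3, -5.5); r² = |AB|²/4 = 89/4 = 22.25.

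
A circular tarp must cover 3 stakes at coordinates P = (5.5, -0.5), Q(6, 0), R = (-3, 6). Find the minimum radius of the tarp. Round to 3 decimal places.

Side lengths²: PQ² = 0.5, PR² = 114.5, QR² = 117.
Since QR² = 117 ≥ 114.5 + 0.5 = 115, the angle opposite QR is not acute, so the smallest enclosing circle has QR as diameter.
Centre = midpoint of QR = (1.5, 3), r² = 117/4 = 29.25.
r = √(29.25) ≈ 5.408.

5.408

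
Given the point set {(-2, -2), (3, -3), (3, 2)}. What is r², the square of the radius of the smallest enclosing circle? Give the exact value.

Call the three points A, B, C in the order given.
Side lengths²: AB² = 26, AC² = 41, BC² = 25.
Since AC² = 41 < 26 + 25 = 51, the triangle is acute, so the smallest enclosing circle is the circumcircle.
Circumcentre = (0.9, -0.5), r² = 10.66.

10.66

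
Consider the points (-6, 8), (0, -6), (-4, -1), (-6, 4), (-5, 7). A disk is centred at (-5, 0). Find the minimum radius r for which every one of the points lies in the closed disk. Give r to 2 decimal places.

The required radius is the distance from (-5, 0) to the farthest point.
Squared distances: 65, 61, 2, 17, 49.
Maximum is 65, attained at (-6, 8).
r = √65 ≈ 8.06.

8.06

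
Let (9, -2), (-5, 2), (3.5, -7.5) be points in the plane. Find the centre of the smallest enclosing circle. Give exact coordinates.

(17/9, -7/18)

Call the three points A, B, C in the order given.
Side lengths²: AB² = 212, AC² = 60.5, BC² = 162.5.
Since AB² = 212 < 162.5 + 60.5 = 223, the triangle is acute, so the smallest enclosing circle is the circumcircle.
Circumcentre = (17/9, -7/18), r² = 17225/324.
Centre = (17/9, -7/18).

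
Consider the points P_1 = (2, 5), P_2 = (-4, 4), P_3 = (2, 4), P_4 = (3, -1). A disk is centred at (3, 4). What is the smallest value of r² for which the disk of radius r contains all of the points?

The required radius is the distance from (3, 4) to the farthest point.
Squared distances: 2, 49, 1, 25.
Maximum is 49, attained at P_2.

49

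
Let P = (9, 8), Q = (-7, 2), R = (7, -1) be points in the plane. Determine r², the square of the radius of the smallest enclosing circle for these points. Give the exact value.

73

Side lengths²: PQ² = 292, PR² = 85, QR² = 205.
Since PQ² = 292 ≥ 205 + 85 = 290, the angle opposite PQ is not acute, so the smallest enclosing circle has PQ as diameter.
Centre = midpoint of PQ = (1, 5), r² = 292/4 = 73.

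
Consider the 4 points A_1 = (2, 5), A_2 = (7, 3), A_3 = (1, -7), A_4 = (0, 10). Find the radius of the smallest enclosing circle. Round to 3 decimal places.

A smallest enclosing disk is always determined by at most three of the input points on its boundary.
The farthest pair is A_3–A_4 with squared distance 290. The circle on this segment as diameter has centre (0.5, 1.5) and r² = 290/4 = 72.5.
Check A_1: distance² to centre = 14.5 ≤ 72.5, so it lies inside.
All remaining points lie in this disk, and no smaller disk contains both endpoints, so this is the minimum enclosing circle.
r = √(72.5) ≈ 8.515.

8.515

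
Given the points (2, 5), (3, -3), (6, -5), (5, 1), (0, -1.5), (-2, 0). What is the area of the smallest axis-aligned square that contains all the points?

The bounding box has width 8 and height 10.
An axis-aligned square enclosing the set must have side ≥ max(width, height).
So the minimum side is max(8, 10) = 10.
Area = 10² = 100.

100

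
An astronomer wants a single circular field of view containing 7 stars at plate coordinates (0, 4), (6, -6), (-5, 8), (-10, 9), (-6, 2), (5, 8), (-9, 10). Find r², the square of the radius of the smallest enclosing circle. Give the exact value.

231361/1922

The minimum enclosing circle is determined by three boundary points: (6, -6), (-10, 9), (-9, 10).
Their circumcentre is (-109/62, 109/62) with r² = 231361/1922.
The farthest remaining point (5, 8) is at distance² 162665/1922 ≤ 231361/1922.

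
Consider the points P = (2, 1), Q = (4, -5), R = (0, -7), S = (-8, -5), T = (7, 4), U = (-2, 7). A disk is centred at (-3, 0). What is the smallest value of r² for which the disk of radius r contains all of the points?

116

The required radius is the distance from (-3, 0) to the farthest point.
Squared distances: 26, 74, 58, 50, 116, 50.
Maximum is 116, attained at T.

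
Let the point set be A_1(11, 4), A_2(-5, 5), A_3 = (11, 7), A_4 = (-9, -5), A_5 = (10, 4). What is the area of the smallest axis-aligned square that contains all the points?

The bounding box has width 20 and height 12.
An axis-aligned square enclosing the set must have side ≥ max(width, height).
So the minimum side is max(20, 12) = 20.
Area = 20² = 400.

400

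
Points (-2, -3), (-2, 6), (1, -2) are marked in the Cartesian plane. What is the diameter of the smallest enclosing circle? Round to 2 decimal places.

Call the three points A, B, C in the order given.
Side lengths²: AB² = 81, AC² = 10, BC² = 73.
Since AB² = 81 < 73 + 10 = 83, the triangle is acute, so the smallest enclosing circle is the circumcircle.
Circumcentre = (-11/6, 1.5), r² = 365/18.
Diameter = 2r = 2√(365/18) ≈ 9.01.

9.01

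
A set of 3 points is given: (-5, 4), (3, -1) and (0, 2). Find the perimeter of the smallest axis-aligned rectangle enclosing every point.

26

Width = max x − min x = 3 − (-5) = 8.
Height = max y − min y = 4 − (-1) = 5.
Perimeter = 2(8 + 5) = 26.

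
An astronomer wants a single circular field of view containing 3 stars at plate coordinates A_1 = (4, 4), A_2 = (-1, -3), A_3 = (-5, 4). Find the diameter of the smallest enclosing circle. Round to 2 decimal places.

Side lengths²: A_1A_2² = 74, A_1A_3² = 81, A_2A_3² = 65.
Since A_1A_3² = 81 < 74 + 65 = 139, the triangle is acute, so the smallest enclosing circle is the circumcircle.
Circumcentre = (-0.5, 27/14), r² = 2405/98.
Diameter = 2r = 2√(2405/98) ≈ 9.91.

9.91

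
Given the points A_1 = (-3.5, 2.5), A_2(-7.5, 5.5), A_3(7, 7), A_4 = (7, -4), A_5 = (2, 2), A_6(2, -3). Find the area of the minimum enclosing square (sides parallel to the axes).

The bounding box has width 14.5 and height 11.
An axis-aligned square enclosing the set must have side ≥ max(width, height).
So the minimum side is max(14.5, 11) = 14.5.
Area = 14.5² = 210.25.

210.25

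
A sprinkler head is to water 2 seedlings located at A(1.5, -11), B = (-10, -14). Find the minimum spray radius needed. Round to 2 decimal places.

The smallest circle enclosing two points has them as diameter endpoints.
Centre = midpoint = (-4.25, -12.5); r² = |AB|²/4 = 141.25/4 = 35.3125.
r = √(35.3125) ≈ 5.94.

5.94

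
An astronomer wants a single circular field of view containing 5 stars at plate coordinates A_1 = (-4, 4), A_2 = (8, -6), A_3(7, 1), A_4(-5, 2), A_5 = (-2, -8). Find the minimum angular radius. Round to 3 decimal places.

7.814

A smallest enclosing disk is always determined by at most three of the input points on its boundary.
The minimum enclosing circle is determined by three boundary points: A_1, A_2, A_5.
Their circumcentre is (57/31, -37/31) with r² = 58682/961.
The farthest remaining point A_4 is at distance² 54745/961 ≤ 58682/961.
r = √(58682/961) ≈ 7.814.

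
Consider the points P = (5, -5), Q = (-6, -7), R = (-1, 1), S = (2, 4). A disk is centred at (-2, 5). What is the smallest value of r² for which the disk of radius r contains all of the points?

160

The required radius is the distance from (-2, 5) to the farthest point.
Squared distances: 149, 160, 17, 17.
Maximum is 160, attained at Q.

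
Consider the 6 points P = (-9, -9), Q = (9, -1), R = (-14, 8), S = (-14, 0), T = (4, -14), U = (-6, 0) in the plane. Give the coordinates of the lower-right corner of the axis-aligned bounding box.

x-range [-14, 9], y-range [-14, 8].
The lower-right corner is (9, -14).

(9, -14)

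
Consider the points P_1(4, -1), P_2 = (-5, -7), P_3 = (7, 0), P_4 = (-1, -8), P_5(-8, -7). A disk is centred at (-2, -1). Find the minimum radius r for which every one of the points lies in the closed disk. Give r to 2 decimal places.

9.06

The required radius is the distance from (-2, -1) to the farthest point.
Squared distances: 36, 45, 82, 50, 72.
Maximum is 82, attained at P_3.
r = √82 ≈ 9.06.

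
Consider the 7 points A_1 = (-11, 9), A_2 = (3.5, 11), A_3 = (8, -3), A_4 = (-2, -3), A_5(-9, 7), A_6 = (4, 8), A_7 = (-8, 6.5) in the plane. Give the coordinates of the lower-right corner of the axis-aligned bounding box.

(8, -3)

x-range [-11, 8], y-range [-3, 11].
The lower-right corner is (8, -3).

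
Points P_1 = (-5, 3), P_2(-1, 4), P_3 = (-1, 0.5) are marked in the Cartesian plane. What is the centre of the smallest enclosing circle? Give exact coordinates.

(-2.6875, 2.25)

Side lengths²: P_1P_2² = 17, P_1P_3² = 22.25, P_2P_3² = 12.25.
Since P_1P_3² = 22.25 < 17 + 12.25 = 29.25, the triangle is acute, so the smallest enclosing circle is the circumcircle.
Circumcentre = (-2.6875, 2.25), r² = 5.91015625.
Centre = (-2.6875, 2.25).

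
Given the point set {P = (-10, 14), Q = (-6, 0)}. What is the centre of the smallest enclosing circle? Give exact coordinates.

(-8, 7)

The smallest circle enclosing two points has them as diameter endpoints.
Centre = midpoint = (-8, 7); r² = |PQ|²/4 = 212/4 = 53.
Centre = (-8, 7).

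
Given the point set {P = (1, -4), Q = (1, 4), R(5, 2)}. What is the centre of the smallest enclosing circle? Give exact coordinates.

(1.5, 0)

Side lengths²: PQ² = 64, PR² = 52, QR² = 20.
Since PQ² = 64 < 52 + 20 = 72, the triangle is acute, so the smallest enclosing circle is the circumcircle.
Circumcentre = (1.5, 0), r² = 16.25.
Centre = (1.5, 0).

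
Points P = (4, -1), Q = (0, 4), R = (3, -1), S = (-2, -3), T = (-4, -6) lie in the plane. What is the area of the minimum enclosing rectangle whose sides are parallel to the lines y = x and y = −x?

In coordinates u = x + y, v = x − y the rectangle is axis-aligned; the map (x,y)→(u,v) scales areas by 2.
u-values: 3, 4, 2, -5, -10; range = 4 − (-10) = 14.
v-values: 5, -4, 4, 1, 2; range = 5 − (-4) = 9.
Area = (14 × 9) / 2 = 63.

63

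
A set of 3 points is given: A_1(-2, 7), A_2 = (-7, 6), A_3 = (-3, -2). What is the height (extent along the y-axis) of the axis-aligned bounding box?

9

max y = 7, min y = -2, so height = 9.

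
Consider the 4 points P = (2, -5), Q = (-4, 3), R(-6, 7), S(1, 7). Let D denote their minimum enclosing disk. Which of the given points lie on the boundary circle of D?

The minimum enclosing circle of a finite set is fixed by two of the points (as a diameter) or three (as a circumcircle).
The farthest pair is P–R with squared distance 208. The circle on this segment as diameter has centre (-2, 1) and r² = 208/4 = 52.
Check Q: distance² to centre = 8 ≤ 52, so it lies inside.
All remaining points lie in this disk, and no smaller disk contains both endpoints, so this is the minimum enclosing circle.
The points at distance exactly r from the centre are P, R — 2 points.

P, R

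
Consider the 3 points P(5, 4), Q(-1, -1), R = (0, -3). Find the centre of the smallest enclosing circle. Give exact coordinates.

Side lengths²: PQ² = 61, PR² = 74, QR² = 5.
Since PR² = 74 ≥ 61 + 5 = 66, the angle opposite PR is not acute, so the smallest enclosing circle has PR as diameter.
Centre = midpoint of PR = (2.5, 0.5), r² = 74/4 = 18.5.
Centre = (2.5, 0.5).

(2.5, 0.5)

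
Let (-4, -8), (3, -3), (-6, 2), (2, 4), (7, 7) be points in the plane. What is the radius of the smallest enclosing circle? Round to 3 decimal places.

A smallest enclosing disk is always determined by at most three of the input points on its boundary.
The farthest pair is (-4, -8)–(7, 7) with squared distance 346. The circle on this segment as diameter has centre (1.5, -0.5) and r² = 346/4 = 86.5.
Check (3, -3): distance² to centre = 8.5 ≤ 86.5, so it lies inside.
All remaining points lie in this disk, and no smaller disk contains both endpoints, so this is the minimum enclosing circle.
r = √(86.5) ≈ 9.301.

9.301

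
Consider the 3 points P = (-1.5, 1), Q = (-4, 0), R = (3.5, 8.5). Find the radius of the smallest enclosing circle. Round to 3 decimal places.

5.668

Side lengths²: PQ² = 7.25, PR² = 81.25, QR² = 128.5.
Since QR² = 128.5 ≥ 81.25 + 7.25 = 88.5, the angle opposite QR is not acute, so the smallest enclosing circle has QR as diameter.
Centre = midpoint of QR = (-0.25, 4.25), r² = 128.5/4 = 32.125.
r = √(32.125) ≈ 5.668.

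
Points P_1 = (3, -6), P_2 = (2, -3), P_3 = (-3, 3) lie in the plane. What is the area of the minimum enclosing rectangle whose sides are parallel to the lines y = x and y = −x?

22.5

In coordinates u = x + y, v = x − y the rectangle is axis-aligned; the map (x,y)→(u,v) scales areas by 2.
u-values: -3, -1, 0; range = 0 − (-3) = 3.
v-values: 9, 5, -6; range = 9 − (-6) = 15.
Area = (3 × 15) / 2 = 22.5.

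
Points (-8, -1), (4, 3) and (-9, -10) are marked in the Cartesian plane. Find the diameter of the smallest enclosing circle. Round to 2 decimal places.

18.38

Call the three points A, B, C in the order given.
Side lengths²: AB² = 160, AC² = 82, BC² = 338.
Since BC² = 338 ≥ 160 + 82 = 242, the angle opposite BC is not acute, so the smallest enclosing circle has BC as diameter.
Centre = midpoint of BC = (-2.5, -3.5), r² = 338/4 = 84.5.
Diameter = 2r = 2√(84.5) ≈ 18.38.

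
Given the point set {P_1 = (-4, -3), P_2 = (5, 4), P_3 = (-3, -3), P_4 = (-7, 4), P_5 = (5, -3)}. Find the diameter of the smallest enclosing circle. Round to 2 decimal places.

13.89

A smallest enclosing disk is always determined by at most three of the input points on its boundary.
The farthest pair is P_4–P_5 with squared distance 193. The circle on this segment as diameter has centre (-1, 0.5) and r² = 193/4 = 48.25.
Check P_1: distance² to centre = 21.25 ≤ 48.25, so it lies inside.
All remaining points lie in this disk, and no smaller disk contains both endpoints, so this is the minimum enclosing circle.
Diameter = 2r = 2√(48.25) ≈ 13.89.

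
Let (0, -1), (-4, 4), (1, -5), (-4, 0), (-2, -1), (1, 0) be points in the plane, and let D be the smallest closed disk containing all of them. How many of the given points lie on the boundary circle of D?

2

By Welzl's lemma the MEC is supported by two points (diametrically opposite) or three points (on a circumcircle).
The farthest pair is (-4, 4)–(1, -5) with squared distance 106. The circle on this segment as diameter has centre (-1.5, -0.5) and r² = 106/4 = 26.5.
Check (0, -1): distance² to centre = 2.5 ≤ 26.5, so it lies inside.
All remaining points lie in this disk, and no smaller disk contains both endpoints, so this is the minimum enclosing circle.
The points at distance exactly r from the centre are (-4, 4), (1, -5) — 2 points.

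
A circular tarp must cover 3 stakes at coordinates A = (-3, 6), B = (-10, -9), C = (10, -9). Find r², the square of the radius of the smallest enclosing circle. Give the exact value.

Side lengths²: AB² = 274, AC² = 394, BC² = 400.
Since BC² = 400 < 394 + 274 = 668, the triangle is acute, so the smallest enclosing circle is the circumcircle.
Circumcentre = (0, -68/15), r² = 26989/225.

26989/225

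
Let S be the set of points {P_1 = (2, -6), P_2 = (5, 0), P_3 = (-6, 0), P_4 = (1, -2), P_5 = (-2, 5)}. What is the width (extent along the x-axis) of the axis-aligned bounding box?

11

max x = 5, min x = -6, so width = 11.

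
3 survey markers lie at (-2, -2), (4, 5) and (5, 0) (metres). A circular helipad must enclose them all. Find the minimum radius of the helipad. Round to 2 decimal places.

Call the three points A, B, C in the order given.
Side lengths²: AB² = 85, AC² = 53, BC² = 26.
Since AB² = 85 ≥ 53 + 26 = 79, the angle opposite AB is not acute, so the smallest enclosing circle has AB as diameter.
Centre = midpoint of AB = (1, 1.5), r² = 85/4 = 21.25.
r = √(21.25) ≈ 4.61.

4.61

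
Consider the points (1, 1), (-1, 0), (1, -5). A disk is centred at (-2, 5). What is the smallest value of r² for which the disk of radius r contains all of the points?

The required radius is the distance from (-2, 5) to the farthest point.
Squared distances: 25, 26, 109.
Maximum is 109, attained at (1, -5).

109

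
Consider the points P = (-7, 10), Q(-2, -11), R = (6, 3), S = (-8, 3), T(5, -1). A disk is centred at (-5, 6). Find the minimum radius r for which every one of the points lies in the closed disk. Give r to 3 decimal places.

17.263

The required radius is the distance from (-5, 6) to the farthest point.
Squared distances: 20, 298, 130, 18, 149.
Maximum is 298, attained at Q.
r = √298 ≈ 17.263.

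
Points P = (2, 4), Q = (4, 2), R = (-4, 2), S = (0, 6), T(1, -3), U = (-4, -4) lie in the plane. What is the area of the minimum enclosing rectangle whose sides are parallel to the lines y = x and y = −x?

In coordinates u = x + y, v = x − y the rectangle is axis-aligned; the map (x,y)→(u,v) scales areas by 2.
u-values: 6, 6, -2, 6, -2, -8; range = 6 − (-8) = 14.
v-values: -2, 2, -6, -6, 4, 0; range = 4 − (-6) = 10.
Area = (14 × 10) / 2 = 70.

70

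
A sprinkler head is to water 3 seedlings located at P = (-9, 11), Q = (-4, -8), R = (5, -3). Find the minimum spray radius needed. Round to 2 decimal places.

10.22

Side lengths²: PQ² = 386, PR² = 392, QR² = 106.
Since PR² = 392 < 386 + 106 = 492, the triangle is acute, so the smallest enclosing circle is the circumcircle.
Circumcentre = (-53/14, 31/14), r² = 10229/98.
r = √(10229/98) ≈ 10.22.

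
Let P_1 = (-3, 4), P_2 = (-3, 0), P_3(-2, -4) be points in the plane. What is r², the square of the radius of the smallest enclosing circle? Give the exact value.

16.25

Side lengths²: P_1P_2² = 16, P_1P_3² = 65, P_2P_3² = 17.
Since P_1P_3² = 65 ≥ 17 + 16 = 33, the angle opposite P_1P_3 is not acute, so the smallest enclosing circle has P_1P_3 as diameter.
Centre = midpoint of P_1P_3 = (-2.5, 0), r² = 65/4 = 16.25.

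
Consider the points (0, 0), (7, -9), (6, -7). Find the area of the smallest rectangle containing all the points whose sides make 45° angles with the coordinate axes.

16

In coordinates u = x + y, v = x − y the rectangle is axis-aligned; the map (x,y)→(u,v) scales areas by 2.
u-values: 0, -2, -1; range = 0 − (-2) = 2.
v-values: 0, 16, 13; range = 16 − 0 = 16.
Area = (2 × 16) / 2 = 16.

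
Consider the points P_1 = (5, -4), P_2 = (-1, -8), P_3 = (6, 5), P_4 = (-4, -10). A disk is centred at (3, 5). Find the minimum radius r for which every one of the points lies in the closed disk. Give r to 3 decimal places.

16.553

The required radius is the distance from (3, 5) to the farthest point.
Squared distances: 85, 185, 9, 274.
Maximum is 274, attained at P_4.
r = √274 ≈ 16.553.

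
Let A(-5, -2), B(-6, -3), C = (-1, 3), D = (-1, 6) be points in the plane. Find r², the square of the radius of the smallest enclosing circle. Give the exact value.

The farthest pair is B–D with squared distance 106. The circle on this segment as diameter has centre (-3.5, 1.5) and r² = 106/4 = 26.5.
Check A: distance² to centre = 14.5 ≤ 26.5, so it lies inside.
All remaining points lie in this disk, and no smaller disk contains both endpoints, so this is the minimum enclosing circle.

26.5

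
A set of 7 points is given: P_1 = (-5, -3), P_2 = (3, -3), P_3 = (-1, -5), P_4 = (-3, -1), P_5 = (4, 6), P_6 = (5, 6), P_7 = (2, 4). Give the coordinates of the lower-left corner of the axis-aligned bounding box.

x-range [-5, 5], y-range [-5, 6].
The lower-left corner is (-5, -5).

(-5, -5)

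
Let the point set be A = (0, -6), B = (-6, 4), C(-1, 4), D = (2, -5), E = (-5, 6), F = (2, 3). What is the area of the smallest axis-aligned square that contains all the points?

The bounding box has width 8 and height 12.
An axis-aligned square enclosing the set must have side ≥ max(width, height).
So the minimum side is max(8, 12) = 12.
Area = 12² = 144.

144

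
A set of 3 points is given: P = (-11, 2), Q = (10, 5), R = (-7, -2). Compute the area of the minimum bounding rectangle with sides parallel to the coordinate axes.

147

x ranges over [-11, 10], width 21.
y ranges over [-2, 5], height 7.
Area = 21 × 7 = 147.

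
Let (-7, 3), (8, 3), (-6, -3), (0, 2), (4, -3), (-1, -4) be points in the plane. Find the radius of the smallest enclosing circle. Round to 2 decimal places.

7.72

The minimum enclosing circle is determined by three boundary points: (-7, 3), (8, 3), (-6, -3).
Their circumcentre is (0.5, 7/6) with r² = 1073/18.
The farthest remaining point (4, -3) is at distance² 533/18 ≤ 1073/18.
r = √(1073/18) ≈ 7.72.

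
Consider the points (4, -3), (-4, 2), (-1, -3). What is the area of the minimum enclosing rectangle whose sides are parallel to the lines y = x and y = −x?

32.5

In coordinates u = x + y, v = x − y the rectangle is axis-aligned; the map (x,y)→(u,v) scales areas by 2.
u-values: 1, -2, -4; range = 1 − (-4) = 5.
v-values: 7, -6, 2; range = 7 − (-6) = 13.
Area = (5 × 13) / 2 = 32.5.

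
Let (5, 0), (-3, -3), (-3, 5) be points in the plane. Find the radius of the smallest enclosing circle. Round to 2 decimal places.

5.04

Call the three points A, B, C in the order given.
Side lengths²: AB² = 73, AC² = 89, BC² = 64.
Since AC² = 89 < 73 + 64 = 137, the triangle is acute, so the smallest enclosing circle is the circumcircle.
Circumcentre = (0.0625, 1), r² = 25.37890625.
r = √(25.37890625) ≈ 5.04.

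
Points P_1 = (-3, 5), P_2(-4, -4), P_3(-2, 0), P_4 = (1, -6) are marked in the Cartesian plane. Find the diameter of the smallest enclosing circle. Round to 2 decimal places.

By Welzl's lemma the MEC is supported by two points (diametrically opposite) or three points (on a circumcircle).
The farthest pair is P_1–P_4 with squared distance 137. The circle on this segment as diameter has centre (-1, -0.5) and r² = 137/4 = 34.25.
Check P_2: distance² to centre = 21.25 ≤ 34.25, so it lies inside.
All remaining points lie in this disk, and no smaller disk contains both endpoints, so this is the minimum enclosing circle.
Diameter = 2r = 2√(34.25) ≈ 11.70.

11.70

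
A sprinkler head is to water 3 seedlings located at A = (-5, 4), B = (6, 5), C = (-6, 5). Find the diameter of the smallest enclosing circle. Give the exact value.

12

Side lengths²: AB² = 122, AC² = 2, BC² = 144.
Since BC² = 144 ≥ 122 + 2 = 124, the angle opposite BC is not acute, so the smallest enclosing circle has BC as diameter.
Centre = midpoint of BC = (0, 5), r² = 144/4 = 36.
Diameter = 2r = 2√36 = 12.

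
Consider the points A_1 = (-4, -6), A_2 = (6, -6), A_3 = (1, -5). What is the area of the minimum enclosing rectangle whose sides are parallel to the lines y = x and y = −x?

In coordinates u = x + y, v = x − y the rectangle is axis-aligned; the map (x,y)→(u,v) scales areas by 2.
u-values: -10, 0, -4; range = 0 − (-10) = 10.
v-values: 2, 12, 6; range = 12 − 2 = 10.
Area = (10 × 10) / 2 = 50.

50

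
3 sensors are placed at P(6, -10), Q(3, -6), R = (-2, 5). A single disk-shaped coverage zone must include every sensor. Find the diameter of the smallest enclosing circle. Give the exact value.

Side lengths²: PQ² = 25, PR² = 289, QR² = 146.
Since PR² = 289 ≥ 146 + 25 = 171, the angle opposite PR is not acute, so the smallest enclosing circle has PR as diameter.
Centre = midpoint of PR = (2, -2.5), r² = 289/4 = 72.25.
Diameter = 2r = 2√(72.25) = 17.

17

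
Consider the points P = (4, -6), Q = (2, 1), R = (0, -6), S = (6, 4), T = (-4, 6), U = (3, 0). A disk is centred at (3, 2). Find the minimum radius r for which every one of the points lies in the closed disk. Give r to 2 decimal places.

8.54

The required radius is the distance from (3, 2) to the farthest point.
Squared distances: 65, 2, 73, 13, 65, 4.
Maximum is 73, attained at R.
r = √73 ≈ 8.54.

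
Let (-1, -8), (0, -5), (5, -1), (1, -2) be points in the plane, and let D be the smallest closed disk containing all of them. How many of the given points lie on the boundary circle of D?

2

A smallest enclosing disk is always determined by at most three of the input points on its boundary.
The farthest pair is (-1, -8)–(5, -1) with squared distance 85. The circle on this segment as diameter has centre (2, -4.5) and r² = 85/4 = 21.25.
Check (0, -5): distance² to centre = 4.25 ≤ 21.25, so it lies inside.
All remaining points lie in this disk, and no smaller disk contains both endpoints, so this is the minimum enclosing circle.
The points at distance exactly r from the centre are (-1, -8), (5, -1) — 2 points.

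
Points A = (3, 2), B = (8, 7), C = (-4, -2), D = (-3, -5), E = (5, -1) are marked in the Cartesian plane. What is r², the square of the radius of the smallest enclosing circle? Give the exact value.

66.25

By Welzl's lemma the MEC is supported by two points (diametrically opposite) or three points (on a circumcircle).
The farthest pair is B–D with squared distance 265. The circle on this segment as diameter has centre (2.5, 1) and r² = 265/4 = 66.25.
Check A: distance² to centre = 1.25 ≤ 66.25, so it lies inside.
All remaining points lie in this disk, and no smaller disk contains both endpoints, so this is the minimum enclosing circle.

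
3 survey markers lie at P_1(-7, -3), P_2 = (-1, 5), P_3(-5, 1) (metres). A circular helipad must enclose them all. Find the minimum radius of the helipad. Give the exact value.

Side lengths²: P_1P_2² = 100, P_1P_3² = 20, P_2P_3² = 32.
Since P_1P_2² = 100 ≥ 32 + 20 = 52, the angle opposite P_1P_2 is not acute, so the smallest enclosing circle has P_1P_2 as diameter.
Centre = midpoint of P_1P_2 = (-4, 1), r² = 100/4 = 25.
r = √25 = 5.

5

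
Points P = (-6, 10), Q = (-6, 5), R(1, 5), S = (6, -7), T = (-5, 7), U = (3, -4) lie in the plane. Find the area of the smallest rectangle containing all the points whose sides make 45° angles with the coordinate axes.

In coordinates u = x + y, v = x − y the rectangle is axis-aligned; the map (x,y)→(u,v) scales areas by 2.
u-values: 4, -1, 6, -1, 2, -1; range = 6 − (-1) = 7.
v-values: -16, -11, -4, 13, -12, 7; range = 13 − (-16) = 29.
Area = (7 × 29) / 2 = 101.5.

101.5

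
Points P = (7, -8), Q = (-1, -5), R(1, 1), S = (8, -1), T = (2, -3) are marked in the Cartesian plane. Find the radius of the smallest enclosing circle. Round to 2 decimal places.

5.41

The farthest pair is P–R with squared distance 117. The circle on this segment as diameter has centre (4, -3.5) and r² = 117/4 = 29.25.
Check Q: distance² to centre = 27.25 ≤ 29.25, so it lies inside.
All remaining points lie in this disk, and no smaller disk contains both endpoints, so this is the minimum enclosing circle.
r = √(29.25) ≈ 5.41.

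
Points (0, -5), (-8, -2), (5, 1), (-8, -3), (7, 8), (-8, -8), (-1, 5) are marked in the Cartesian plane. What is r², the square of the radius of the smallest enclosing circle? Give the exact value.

120.25

The farthest pair is (7, 8)–(-8, -8) with squared distance 481. The circle on this segment as diameter has centre (-0.5, 0) and r² = 481/4 = 120.25.
Check (0, -5): distance² to centre = 25.25 ≤ 120.25, so it lies inside.
All remaining points lie in this disk, and no smaller disk contains both endpoints, so this is the minimum enclosing circle.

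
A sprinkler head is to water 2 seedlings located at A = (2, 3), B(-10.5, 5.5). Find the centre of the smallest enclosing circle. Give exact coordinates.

The smallest circle enclosing two points has them as diameter endpoints.
Centre = midpoint = (-4.25, 4.25); r² = |AB|²/4 = 162.5/4 = 40.625.
Centre = (-4.25, 4.25).

(-4.25, 4.25)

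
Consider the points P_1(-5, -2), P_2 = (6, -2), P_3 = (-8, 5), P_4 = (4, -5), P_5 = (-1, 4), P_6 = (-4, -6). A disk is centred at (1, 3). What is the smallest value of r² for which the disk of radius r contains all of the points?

The required radius is the distance from (1, 3) to the farthest point.
Squared distances: 61, 50, 85, 73, 5, 106.
Maximum is 106, attained at P_6.

106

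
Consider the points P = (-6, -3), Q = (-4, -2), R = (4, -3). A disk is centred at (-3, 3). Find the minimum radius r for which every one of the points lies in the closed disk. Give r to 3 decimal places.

The required radius is the distance from (-3, 3) to the farthest point.
Squared distances: 45, 26, 85.
Maximum is 85, attained at R.
r = √85 ≈ 9.220.

9.220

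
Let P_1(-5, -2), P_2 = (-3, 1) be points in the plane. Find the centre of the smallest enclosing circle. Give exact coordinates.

The smallest circle enclosing two points has them as diameter endpoints.
Centre = midpoint = (-4, -0.5); r² = |P_1P_2|²/4 = 13/4 = 3.25.
Centre = (-4, -0.5).

(-4, -0.5)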